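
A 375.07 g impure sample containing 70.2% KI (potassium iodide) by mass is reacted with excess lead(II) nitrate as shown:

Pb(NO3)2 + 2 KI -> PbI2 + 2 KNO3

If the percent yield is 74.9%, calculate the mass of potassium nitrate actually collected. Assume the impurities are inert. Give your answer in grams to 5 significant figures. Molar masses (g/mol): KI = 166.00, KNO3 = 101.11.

120.12 g

Pure KI available = 375.07 g × 0.702 = 263.299 g.
n(KI) = 263.299 g / 166.00 g/mol = 1.58614 mol.
From the equation the KI:KNO3 mole ratio is 2:2, so n(KNO3) = 1.58614 × 2/2 = 1.58614 mol.
Mass of KNO3 = 1.58614 mol × 101.11 g/mol = 160.375 g.
Actual mass collected = 160.375 g × 0.749 = 120.121 g.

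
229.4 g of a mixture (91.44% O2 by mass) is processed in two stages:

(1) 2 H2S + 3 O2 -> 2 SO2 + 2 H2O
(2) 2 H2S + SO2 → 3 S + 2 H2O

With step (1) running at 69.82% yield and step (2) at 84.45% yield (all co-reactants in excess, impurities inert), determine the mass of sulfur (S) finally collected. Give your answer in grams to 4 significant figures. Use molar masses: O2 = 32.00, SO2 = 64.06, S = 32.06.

Pure O2 = 229.4 × 0.9144 = 209.76 g.
n(O2) = 209.76 / 32.00 = 6.5551 mol.
Step 1 (O2:SO2 = 3:2): theoretical n(SO2) = 4.3701 mol; at 69.82% yield, n(SO2) = 3.0512 mol.
Step 2 (SO2:S = 1:3): theoretical n(S) = 9.1535 mol, so theoretical mass = 9.1535 × 32.06 = 293.46 g.
At 84.45% yield, actual mass of S = 293.46 × 0.8445 = 247.83 g.

247.8 g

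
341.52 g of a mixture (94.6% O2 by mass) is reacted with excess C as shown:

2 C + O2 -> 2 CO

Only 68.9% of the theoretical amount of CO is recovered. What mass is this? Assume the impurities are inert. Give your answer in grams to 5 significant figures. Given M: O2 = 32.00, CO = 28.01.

Pure O2 available = 341.52 g × 0.946 = 323.078 g.
n(O2) = 323.078 g / 32.00 g/mol = 10.0962 mol.
From the equation the O2:CO mole ratio is 1:2, so n(CO) = 10.0962 × 2/1 = 20.1924 mol.
Mass of CO = 20.1924 mol × 28.01 g/mol = 565.588 g.
Actual mass collected = 565.588 g × 0.689 = 389.690 g.

389.69 g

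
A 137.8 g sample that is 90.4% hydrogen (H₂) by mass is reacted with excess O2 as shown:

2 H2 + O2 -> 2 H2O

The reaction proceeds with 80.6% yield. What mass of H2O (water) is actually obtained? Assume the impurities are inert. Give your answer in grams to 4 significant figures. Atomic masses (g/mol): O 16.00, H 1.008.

Pure H2 available = 137.8 g × 0.904 = 124.57 g.
M(H2) = 2(1.008) = 2.016 g/mol.
M(H2O) = 2(1.008) + 16.00 = 18.016 g/mol.
n(H2) = 124.57 g / 2.016 g/mol = 61.791 mol.
From the equation the H2:H2O mole ratio is 2:2, so n(H2O) = 61.791 × 2/2 = 61.791 mol.
Mass of H2O = 61.791 mol × 18.016 g/mol = 1113.2 g.
Actual mass collected = 1113.2 g × 0.806 = 897.26 g.

897.3 g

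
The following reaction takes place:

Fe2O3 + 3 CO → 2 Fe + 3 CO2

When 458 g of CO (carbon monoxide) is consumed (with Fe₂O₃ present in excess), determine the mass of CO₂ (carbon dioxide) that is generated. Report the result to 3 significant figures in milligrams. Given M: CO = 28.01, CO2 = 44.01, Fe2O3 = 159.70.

n(CO) = 458.0 g / 28.01 g/mol = 16.35 mol.
From the equation the CO:CO2 mole ratio is 3:3, so n(CO2) = 16.35 × 3/3 = 16.35 mol.
Mass of CO2 = 16.35 mol × 44.01 g/mol = 719.6 g.
Converting to mg: 719.6 g = 720000 mg.

720000 mg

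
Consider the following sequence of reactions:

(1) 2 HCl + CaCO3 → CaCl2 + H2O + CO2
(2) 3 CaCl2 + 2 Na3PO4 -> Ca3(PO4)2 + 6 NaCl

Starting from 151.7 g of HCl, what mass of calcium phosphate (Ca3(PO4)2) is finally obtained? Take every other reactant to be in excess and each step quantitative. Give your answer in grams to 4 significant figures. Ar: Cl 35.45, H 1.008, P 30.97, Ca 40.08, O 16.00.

215.1 g

M(HCl) = 1.008 + 35.45 = 36.458 g/mol.
M(Ca3(PO4)2) = 3(40.08) + 2(30.97) + 8(16.00) = 310.18 g/mol.
n(HCl) = 151.70 / 36.458 = 4.1610 mol.
Step 1 gives a 2:1 ratio of HCl to CaCl2, so n(CaCl2) = 2.0805 mol.
In step 2 the CaCl2:Ca3(PO4)2 ratio is 3:1, so n(Ca3(PO4)2) = 0.69349 mol.
Mass of Ca3(PO4)2 = 0.69349 × 310.18 = 215.11 g.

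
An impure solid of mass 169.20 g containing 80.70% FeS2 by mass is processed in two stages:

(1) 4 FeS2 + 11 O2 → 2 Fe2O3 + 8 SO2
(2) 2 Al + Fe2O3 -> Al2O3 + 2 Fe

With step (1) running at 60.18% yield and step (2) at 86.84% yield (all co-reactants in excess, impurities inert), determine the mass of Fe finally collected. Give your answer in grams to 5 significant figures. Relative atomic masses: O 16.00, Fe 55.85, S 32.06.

33.220 g

Pure FeS2 = 169.20 × 0.8070 = 136.544 g.
M(FeS2) = 55.85 + 2(32.06) = 119.97 g/mol.
M(Fe) = 55.85 g/mol.
n(FeS2) = 136.544 / 119.97 = 1.13815 mol.
Step 1 (FeS2:Fe2O3 = 4:2): theoretical n(Fe2O3) = 0.569077 mol; at 60.18% yield, n(Fe2O3) = 0.342471 mol.
Step 2 (Fe2O3:Fe = 1:2): theoretical n(Fe) = 0.684941 mol, so theoretical mass = 0.684941 × 55.85 = 38.2540 g.
At 86.84% yield, actual mass of Fe = 38.2540 × 0.8684 = 33.2198 g.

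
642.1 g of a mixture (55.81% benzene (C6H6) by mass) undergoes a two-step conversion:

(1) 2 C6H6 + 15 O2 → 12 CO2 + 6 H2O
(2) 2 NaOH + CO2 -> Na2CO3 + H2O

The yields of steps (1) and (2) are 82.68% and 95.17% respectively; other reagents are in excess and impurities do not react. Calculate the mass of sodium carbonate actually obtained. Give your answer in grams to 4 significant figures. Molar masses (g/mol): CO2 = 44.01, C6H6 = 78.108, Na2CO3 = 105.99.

2296 g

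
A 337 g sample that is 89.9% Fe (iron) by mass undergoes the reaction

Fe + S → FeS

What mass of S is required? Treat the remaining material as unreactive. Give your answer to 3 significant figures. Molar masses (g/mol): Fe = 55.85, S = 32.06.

174 g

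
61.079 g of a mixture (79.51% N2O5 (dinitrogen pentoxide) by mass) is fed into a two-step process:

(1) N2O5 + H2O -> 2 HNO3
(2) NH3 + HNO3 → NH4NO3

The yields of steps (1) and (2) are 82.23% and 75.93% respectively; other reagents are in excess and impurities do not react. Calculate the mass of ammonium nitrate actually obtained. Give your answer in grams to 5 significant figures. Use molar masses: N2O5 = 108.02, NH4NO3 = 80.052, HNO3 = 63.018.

44.942 g

Pure N2O5 = 61.079 × 0.7951 = 48.5639 g.
n(N2O5) = 48.5639 / 108.02 = 0.449583 mol.
Step 1 (N2O5:HNO3 = 1:2): theoretical n(HNO3) = 0.899165 mol; at 82.23% yield, n(HNO3) = 0.739384 mol.
Step 2 (HNO3:NH4NO3 = 1:1): theoretical n(NH4NO3) = 0.739384 mol, so theoretical mass = 0.739384 × 80.052 = 59.1891 g.
At 75.93% yield, actual mass of NH4NO3 = 59.1891 × 0.7593 = 44.9423 g.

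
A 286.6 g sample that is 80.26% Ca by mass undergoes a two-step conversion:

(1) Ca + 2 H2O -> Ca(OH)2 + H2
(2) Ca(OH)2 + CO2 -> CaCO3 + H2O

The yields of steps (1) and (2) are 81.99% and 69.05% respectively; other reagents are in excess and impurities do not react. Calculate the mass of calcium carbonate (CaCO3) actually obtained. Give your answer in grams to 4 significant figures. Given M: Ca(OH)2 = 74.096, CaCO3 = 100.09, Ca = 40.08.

325.2 g

Pure Ca = 286.6 × 0.8026 = 230.03 g.
n(Ca) = 230.03 / 40.08 = 5.7392 mol.
Step 1 (Ca:Ca(OH)2 = 1:1): theoretical n(Ca(OH)2) = 5.7392 mol; at 81.99% yield, n(Ca(OH)2) = 4.7055 mol.
Step 2 (Ca(OH)2:CaCO3 = 1:1): theoretical n(CaCO3) = 4.7055 mol, so theoretical mass = 4.7055 × 100.09 = 470.98 g.
At 69.05% yield, actual mass of CaCO3 = 470.98 × 0.6905 = 325.21 g.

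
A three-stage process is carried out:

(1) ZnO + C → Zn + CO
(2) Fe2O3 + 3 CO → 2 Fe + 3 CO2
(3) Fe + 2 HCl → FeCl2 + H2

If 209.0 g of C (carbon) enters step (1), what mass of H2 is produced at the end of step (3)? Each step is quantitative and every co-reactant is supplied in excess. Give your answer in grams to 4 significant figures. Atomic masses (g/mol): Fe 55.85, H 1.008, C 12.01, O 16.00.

23.39 g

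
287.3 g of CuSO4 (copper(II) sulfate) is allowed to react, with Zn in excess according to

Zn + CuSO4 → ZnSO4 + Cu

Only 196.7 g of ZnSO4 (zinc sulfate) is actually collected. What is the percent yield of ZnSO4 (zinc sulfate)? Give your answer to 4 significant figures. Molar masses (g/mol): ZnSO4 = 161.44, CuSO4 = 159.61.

67.69 %

n(CuSO4) = 287.30 g / 159.61 g/mol = 1.8000 mol.
From the equation the CuSO4:ZnSO4 mole ratio is 1:1, so n(ZnSO4) = 1.8000 × 1/1 = 1.8000 mol.
Mass of ZnSO4 = 1.8000 mol × 161.44 g/mol = 290.59 g.
This is the theoretical yield. Percent yield = 196.7 g / 290.59 g × 100% = 67.689%.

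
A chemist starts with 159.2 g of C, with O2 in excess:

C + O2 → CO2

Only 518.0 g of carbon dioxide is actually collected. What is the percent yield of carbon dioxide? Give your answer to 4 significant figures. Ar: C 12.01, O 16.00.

M(C) = 12.01 g/mol.
M(CO2) = 12.01 + 2(16.00) = 44.01 g/mol.
n(C) = 159.20 g / 12.01 g/mol = 13.256 mol.
From the equation the C:CO2 mole ratio is 1:1, so n(CO2) = 13.256 × 1/1 = 13.256 mol.
Mass of CO2 = 13.256 mol × 44.01 g/mol = 583.38 g.
This is the theoretical yield. Percent yield = 518.0 g / 583.38 g × 100% = 88.793%.

88.79 %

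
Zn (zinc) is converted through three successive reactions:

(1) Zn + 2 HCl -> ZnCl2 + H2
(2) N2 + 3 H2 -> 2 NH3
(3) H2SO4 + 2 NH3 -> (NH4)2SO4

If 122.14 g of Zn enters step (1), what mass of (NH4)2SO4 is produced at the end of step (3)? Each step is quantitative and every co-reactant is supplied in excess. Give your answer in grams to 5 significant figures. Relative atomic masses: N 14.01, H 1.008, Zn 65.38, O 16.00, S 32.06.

82.289 g

M(Zn) = 65.38 g/mol.
M((NH4)2SO4) = 2(14.01) + 8(1.008) + 32.06 + 4(16.00) = 132.144 g/mol.
n(Zn) = 122.14 / 65.38 = 1.86816 mol.
Reaction (1): Zn→H2 ratio 1:1 ⇒ n(H2) = 1.86816 mol.
Reaction (2): H2→NH3 ratio 3:2 ⇒ n(NH3) = 1.24544 mol.
Reaction (3): NH3→(NH4)2SO4 ratio 2:1 ⇒ n((NH4)2SO4) = 0.622718 mol.
Mass of (NH4)2SO4 = 0.622718 × 132.144 = 82.2885 g.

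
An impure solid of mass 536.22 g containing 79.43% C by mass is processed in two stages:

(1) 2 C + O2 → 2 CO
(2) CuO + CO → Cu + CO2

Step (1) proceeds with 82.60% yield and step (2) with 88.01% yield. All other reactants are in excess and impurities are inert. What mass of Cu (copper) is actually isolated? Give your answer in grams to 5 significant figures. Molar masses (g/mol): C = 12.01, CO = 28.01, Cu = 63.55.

Pure C = 536.22 × 0.7943 = 425.920 g.
n(C) = 425.920 / 12.01 = 35.4637 mol.
Step 1 (C:CO = 2:2): theoretical n(CO) = 35.4637 mol; at 82.60% yield, n(CO) = 29.2931 mol.
Step 2 (CO:Cu = 1:1): theoretical n(Cu) = 29.2931 mol, so theoretical mass = 29.2931 × 63.55 = 1861.57 g.
At 88.01% yield, actual mass of Cu = 1861.57 × 0.8801 = 1638.37 g.

1638.4 g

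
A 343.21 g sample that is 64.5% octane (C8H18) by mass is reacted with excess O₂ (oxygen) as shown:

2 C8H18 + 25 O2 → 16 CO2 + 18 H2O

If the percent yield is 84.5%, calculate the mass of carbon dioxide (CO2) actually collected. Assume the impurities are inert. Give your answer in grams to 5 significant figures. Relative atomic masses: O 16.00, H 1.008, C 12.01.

576.58 g

Pure C8H18 available = 343.21 g × 0.645 = 221.370 g.
M(C8H18) = 8(12.01) + 18(1.008) = 114.224 g/mol.
M(CO2) = 12.01 + 2(16.00) = 44.01 g/mol.
n(C8H18) = 221.370 g / 114.224 g/mol = 1.93804 mol.
From the equation the C8H18:CO2 mole ratio is 2:16, so n(CO2) = 1.93804 × 16/2 = 15.5043 mol.
Mass of CO2 = 15.5043 mol × 44.01 g/mol = 682.344 g.
Actual mass collected = 682.344 g × 0.845 = 576.581 g.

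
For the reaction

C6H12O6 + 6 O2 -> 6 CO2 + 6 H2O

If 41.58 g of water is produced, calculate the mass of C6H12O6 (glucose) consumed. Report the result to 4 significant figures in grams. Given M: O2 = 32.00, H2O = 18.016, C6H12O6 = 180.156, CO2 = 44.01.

n(H2O) = 41.580 g / 18.016 g/mol = 2.3079 mol.
From the equation the H2O:C6H12O6 mole ratio is 6:1, so n(C6H12O6) = 2.3079 × 1/6 = 0.38466 mol.
Mass of C6H12O6 = 0.38466 mol × 180.156 g/mol = 69.298 g.

69.30 g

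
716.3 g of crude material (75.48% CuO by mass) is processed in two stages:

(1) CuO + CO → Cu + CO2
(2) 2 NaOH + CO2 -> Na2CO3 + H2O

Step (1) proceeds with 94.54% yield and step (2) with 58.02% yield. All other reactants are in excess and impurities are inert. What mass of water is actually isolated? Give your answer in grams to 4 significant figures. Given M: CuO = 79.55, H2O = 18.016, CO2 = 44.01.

Pure CuO = 716.3 × 0.7548 = 540.66 g.
n(CuO) = 540.66 / 79.55 = 6.7965 mol.
Step 1 (CuO:CO2 = 1:1): theoretical n(CO2) = 6.7965 mol; at 94.54% yield, n(CO2) = 6.4254 mol.
Step 2 (CO2:H2O = 1:1): theoretical n(H2O) = 6.4254 mol, so theoretical mass = 6.4254 × 18.016 = 115.76 g.
At 58.02% yield, actual mass of H2O = 115.76 × 0.5802 = 67.164 g.

67.16 g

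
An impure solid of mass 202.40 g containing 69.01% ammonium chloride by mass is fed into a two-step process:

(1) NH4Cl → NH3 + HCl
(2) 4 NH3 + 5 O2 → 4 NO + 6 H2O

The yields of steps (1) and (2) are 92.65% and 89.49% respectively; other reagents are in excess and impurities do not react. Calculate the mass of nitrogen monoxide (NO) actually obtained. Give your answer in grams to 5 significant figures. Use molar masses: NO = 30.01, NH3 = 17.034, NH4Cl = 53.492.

Pure NH4Cl = 202.40 × 0.6901 = 139.676 g.
n(NH4Cl) = 139.676 / 53.492 = 2.61116 mol.
Step 1 (NH4Cl:NH3 = 1:1): theoretical n(NH3) = 2.61116 mol; at 92.65% yield, n(NH3) = 2.41924 mol.
Step 2 (NH3:NO = 4:4): theoretical n(NO) = 2.41924 mol, so theoretical mass = 2.41924 × 30.01 = 72.6014 g.
At 89.49% yield, actual mass of NO = 72.6014 × 0.8949 = 64.9710 g.

64.971 g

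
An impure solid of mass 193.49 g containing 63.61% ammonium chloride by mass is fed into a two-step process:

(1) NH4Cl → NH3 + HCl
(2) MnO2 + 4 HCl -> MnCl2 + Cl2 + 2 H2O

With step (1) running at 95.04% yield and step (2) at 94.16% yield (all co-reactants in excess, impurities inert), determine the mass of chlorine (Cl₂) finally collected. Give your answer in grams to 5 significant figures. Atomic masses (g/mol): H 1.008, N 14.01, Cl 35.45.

36.497 g

Pure NH4Cl = 193.49 × 0.6361 = 123.079 g.
M(NH4Cl) = 14.01 + 4(1.008) + 35.45 = 53.492 g/mol.
M(Cl2) = 2(35.45) = 70.90 g/mol.
n(NH4Cl) = 123.079 / 53.492 = 2.30089 mol.
Step 1 (NH4Cl:HCl = 1:1): theoretical n(HCl) = 2.30089 mol; at 95.04% yield, n(HCl) = 2.18676 mol.
Step 2 (HCl:Cl2 = 4:1): theoretical n(Cl2) = 0.546690 mol, so theoretical mass = 0.546690 × 70.90 = 38.7604 g.
At 94.16% yield, actual mass of Cl2 = 38.7604 × 0.9416 = 36.4968 g.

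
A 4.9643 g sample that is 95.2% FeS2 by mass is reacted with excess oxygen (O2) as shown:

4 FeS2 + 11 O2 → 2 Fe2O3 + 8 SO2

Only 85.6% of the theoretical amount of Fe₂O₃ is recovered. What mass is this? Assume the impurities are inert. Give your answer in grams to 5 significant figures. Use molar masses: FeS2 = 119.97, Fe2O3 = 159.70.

2.6926 g

Pure FeS2 available = 4.9643 g × 0.952 = 4.72601 g.
n(FeS2) = 4.72601 g / 119.97 g/mol = 0.0393933 mol.
From the equation the FeS2:Fe2O3 mole ratio is 4:2, so n(Fe2O3) = 0.0393933 × 2/4 = 0.0196966 mol.
Mass of Fe2O3 = 0.0196966 mol × 159.70 g/mol = 3.14555 g.
Actual mass collected = 3.14555 g × 0.856 = 2.69259 g.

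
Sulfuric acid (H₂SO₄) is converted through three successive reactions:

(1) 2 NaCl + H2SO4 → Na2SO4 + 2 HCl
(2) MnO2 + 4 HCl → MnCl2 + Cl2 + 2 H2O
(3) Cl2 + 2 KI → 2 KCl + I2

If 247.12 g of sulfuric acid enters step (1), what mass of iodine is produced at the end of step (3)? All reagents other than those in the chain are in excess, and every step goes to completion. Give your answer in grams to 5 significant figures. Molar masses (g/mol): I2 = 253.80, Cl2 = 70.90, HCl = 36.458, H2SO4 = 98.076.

319.75 g

n(H2SO4) = 247.12 / 98.076 = 2.51968 mol.
Reaction (1): H2SO4→HCl ratio 1:2 ⇒ n(HCl) = 5.03936 mol.
Reaction (2): HCl→Cl2 ratio 4:1 ⇒ n(Cl2) = 1.25984 mol.
Reaction (3): Cl2→I2 ratio 1:1 ⇒ n(I2) = 1.25984 mol.
Mass of I2 = 1.25984 × 253.80 = 319.747 g.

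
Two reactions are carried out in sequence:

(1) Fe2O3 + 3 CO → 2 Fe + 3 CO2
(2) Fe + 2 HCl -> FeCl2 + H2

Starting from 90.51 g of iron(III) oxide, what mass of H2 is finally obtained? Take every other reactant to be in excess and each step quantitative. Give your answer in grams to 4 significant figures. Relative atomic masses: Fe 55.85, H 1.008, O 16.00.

M(Fe2O3) = 2(55.85) + 3(16.00) = 159.70 g/mol.
M(H2) = 2(1.008) = 2.016 g/mol.
n(Fe2O3) = 90.510 / 159.70 = 0.56675 mol.
Step 1 gives a 1:2 ratio of Fe2O3 to Fe, so n(Fe) = 1.1335 mol.
In step 2 the Fe:H2 ratio is 1:1, so n(H2) = 1.1335 mol.
Mass of H2 = 1.1335 × 2.016 = 2.2851 g.

2.285 g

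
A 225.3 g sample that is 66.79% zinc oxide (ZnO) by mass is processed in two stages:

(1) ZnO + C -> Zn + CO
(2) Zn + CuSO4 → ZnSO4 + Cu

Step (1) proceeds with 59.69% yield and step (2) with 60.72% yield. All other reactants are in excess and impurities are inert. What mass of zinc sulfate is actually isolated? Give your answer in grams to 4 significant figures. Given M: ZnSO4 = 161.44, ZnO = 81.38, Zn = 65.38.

108.2 g

Pure ZnO = 225.3 × 0.6679 = 150.48 g.
n(ZnO) = 150.48 / 81.38 = 1.8491 mol.
Step 1 (ZnO:Zn = 1:1): theoretical n(Zn) = 1.8491 mol; at 59.69% yield, n(Zn) = 1.1037 mol.
Step 2 (Zn:ZnSO4 = 1:1): theoretical n(ZnSO4) = 1.1037 mol, so theoretical mass = 1.1037 × 161.44 = 178.18 g.
At 60.72% yield, actual mass of ZnSO4 = 178.18 × 0.6072 = 108.19 g.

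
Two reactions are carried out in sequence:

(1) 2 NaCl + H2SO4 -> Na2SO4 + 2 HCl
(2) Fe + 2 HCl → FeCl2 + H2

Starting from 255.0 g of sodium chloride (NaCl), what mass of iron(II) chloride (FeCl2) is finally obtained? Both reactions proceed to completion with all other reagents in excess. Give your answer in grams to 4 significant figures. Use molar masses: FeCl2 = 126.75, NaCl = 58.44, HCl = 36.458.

276.5 g

n(NaCl) = 255.00 / 58.44 = 4.3634 mol.
Step 1 gives a 2:2 ratio of NaCl to HCl, so n(HCl) = 4.3634 mol.
In step 2 the HCl:FeCl2 ratio is 2:1, so n(FeCl2) = 2.1817 mol.
Mass of FeCl2 = 2.1817 × 126.75 = 276.53 g.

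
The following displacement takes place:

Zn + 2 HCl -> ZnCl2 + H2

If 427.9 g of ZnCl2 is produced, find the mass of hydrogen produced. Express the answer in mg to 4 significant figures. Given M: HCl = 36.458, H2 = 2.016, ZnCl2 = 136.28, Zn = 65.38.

n(ZnCl2) = 427.90 g / 136.28 g/mol = 3.1399 mol.
From the equation the ZnCl2:H2 mole ratio is 1:1, so n(H2) = 3.1399 × 1/1 = 3.1399 mol.
Mass of H2 = 3.1399 mol × 2.016 g/mol = 6.3300 g.
Converting to mg: 6.3300 g = 6330 mg.

6330 mg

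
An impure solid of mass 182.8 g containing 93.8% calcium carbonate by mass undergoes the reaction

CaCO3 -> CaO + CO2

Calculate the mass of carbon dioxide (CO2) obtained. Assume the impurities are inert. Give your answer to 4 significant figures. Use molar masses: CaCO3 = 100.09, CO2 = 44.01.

Mass of pure CaCO3 = 182.8 g × 0.938 = 171.47 g.
n(CaCO3) = 171.47 g / 100.09 g/mol = 1.7131 mol.
From the equation the CaCO3:CO2 mole ratio is 1:1, so n(CO2) = 1.7131 × 1/1 = 1.7131 mol.
Mass of CO2 = 1.7131 mol × 44.01 g/mol = 75.395 g.

75.39 g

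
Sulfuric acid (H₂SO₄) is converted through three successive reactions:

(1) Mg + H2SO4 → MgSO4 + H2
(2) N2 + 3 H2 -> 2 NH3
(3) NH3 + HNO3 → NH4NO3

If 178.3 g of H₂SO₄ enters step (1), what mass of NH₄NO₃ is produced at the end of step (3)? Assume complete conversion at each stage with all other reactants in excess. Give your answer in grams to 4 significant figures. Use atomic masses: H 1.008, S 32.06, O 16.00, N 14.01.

97.02 g

M(H2SO4) = 2(1.008) + 32.06 + 4(16.00) = 98.076 g/mol.
M(NH4NO3) = 2(14.01) + 4(1.008) + 3(16.00) = 80.052 g/mol.
n(H2SO4) = 178.3 / 98.076 = 1.8180 mol.
Reaction (1): H2SO4→H2 ratio 1:1 ⇒ n(H2) = 1.8180 mol.
Reaction (2): H2→NH3 ratio 3:2 ⇒ n(NH3) = 1.2120 mol.
Reaction (3): NH3→NH4NO3 ratio 1:1 ⇒ n(NH4NO3) = 1.2120 mol.
Mass of NH4NO3 = 1.2120 × 80.052 = 97.022 g.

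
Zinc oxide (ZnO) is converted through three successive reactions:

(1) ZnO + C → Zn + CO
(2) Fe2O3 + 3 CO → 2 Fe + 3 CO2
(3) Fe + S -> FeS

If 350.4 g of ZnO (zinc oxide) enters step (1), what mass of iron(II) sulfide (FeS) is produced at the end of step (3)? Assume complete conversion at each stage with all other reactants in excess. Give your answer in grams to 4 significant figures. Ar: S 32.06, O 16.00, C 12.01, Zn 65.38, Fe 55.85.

252.3 g

M(ZnO) = 65.38 + 16.00 = 81.38 g/mol.
M(FeS) = 55.85 + 32.06 = 87.91 g/mol.
n(ZnO) = 350.4 / 81.38 = 4.3057 mol.
Reaction (1): ZnO→CO ratio 1:1 ⇒ n(CO) = 4.3057 mol.
Reaction (2): CO→Fe ratio 3:2 ⇒ n(Fe) = 2.8705 mol.
Reaction (3): Fe→FeS ratio 1:1 ⇒ n(FeS) = 2.8705 mol.
Mass of FeS = 2.8705 × 87.91 = 252.34 g.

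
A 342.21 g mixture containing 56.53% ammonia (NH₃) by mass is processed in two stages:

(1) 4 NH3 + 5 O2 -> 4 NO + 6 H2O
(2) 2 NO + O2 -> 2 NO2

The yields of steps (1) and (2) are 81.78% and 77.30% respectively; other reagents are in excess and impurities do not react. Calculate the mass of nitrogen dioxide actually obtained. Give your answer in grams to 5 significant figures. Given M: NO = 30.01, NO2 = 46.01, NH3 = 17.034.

Pure NH3 = 342.21 × 0.5653 = 193.451 g.
n(NH3) = 193.451 / 17.034 = 11.3568 mol.
Step 1 (NH3:NO = 4:4): theoretical n(NO) = 11.3568 mol; at 81.78% yield, n(NO) = 9.28757 mol.
Step 2 (NO:NO2 = 2:2): theoretical n(NO2) = 9.28757 mol, so theoretical mass = 9.28757 × 46.01 = 427.321 g.
At 77.30% yield, actual mass of NO2 = 427.321 × 0.7730 = 330.319 g.

330.32 g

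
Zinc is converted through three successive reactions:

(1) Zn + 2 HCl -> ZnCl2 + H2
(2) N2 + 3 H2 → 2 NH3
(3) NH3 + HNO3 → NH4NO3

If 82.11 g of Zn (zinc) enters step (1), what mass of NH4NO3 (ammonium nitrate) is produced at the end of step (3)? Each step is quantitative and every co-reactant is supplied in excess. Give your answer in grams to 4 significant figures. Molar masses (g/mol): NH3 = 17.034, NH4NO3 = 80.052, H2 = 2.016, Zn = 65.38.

67.02 g

n(Zn) = 82.11 / 65.38 = 1.2559 mol.
Reaction (1): Zn→H2 ratio 1:1 ⇒ n(H2) = 1.2559 mol.
Reaction (2): H2→NH3 ratio 3:2 ⇒ n(NH3) = 0.83726 mol.
Reaction (3): NH3→NH4NO3 ratio 1:1 ⇒ n(NH4NO3) = 0.83726 mol.
Mass of NH4NO3 = 0.83726 × 80.052 = 67.024 g.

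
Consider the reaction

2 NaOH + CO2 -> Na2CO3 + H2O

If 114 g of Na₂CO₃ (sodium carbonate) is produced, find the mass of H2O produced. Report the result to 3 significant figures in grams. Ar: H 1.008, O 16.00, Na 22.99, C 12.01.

19.4 g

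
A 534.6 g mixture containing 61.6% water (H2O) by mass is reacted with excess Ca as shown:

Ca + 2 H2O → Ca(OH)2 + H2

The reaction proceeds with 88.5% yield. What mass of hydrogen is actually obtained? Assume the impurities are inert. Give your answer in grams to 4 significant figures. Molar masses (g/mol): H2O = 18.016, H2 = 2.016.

16.31 g

Pure H2O available = 534.6 g × 0.616 = 329.31 g.
n(H2O) = 329.31 g / 18.016 g/mol = 18.279 mol.
From the equation the H2O:H2 mole ratio is 2:1, so n(H2) = 18.279 × 1/2 = 9.1395 mol.
Mass of H2 = 9.1395 mol × 2.016 g/mol = 18.425 g.
Actual mass collected = 18.425 g × 0.885 = 16.306 g.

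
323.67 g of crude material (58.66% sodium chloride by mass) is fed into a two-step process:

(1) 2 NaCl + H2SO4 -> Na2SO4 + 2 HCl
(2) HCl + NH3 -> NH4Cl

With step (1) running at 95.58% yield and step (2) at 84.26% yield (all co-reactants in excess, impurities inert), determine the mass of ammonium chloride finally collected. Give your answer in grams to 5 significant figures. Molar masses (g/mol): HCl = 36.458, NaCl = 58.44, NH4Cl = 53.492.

139.96 g

Pure NaCl = 323.67 × 0.5866 = 189.865 g.
n(NaCl) = 189.865 / 58.44 = 3.24888 mol.
Step 1 (NaCl:HCl = 2:2): theoretical n(HCl) = 3.24888 mol; at 95.58% yield, n(HCl) = 3.10528 mol.
Step 2 (HCl:NH4Cl = 1:1): theoretical n(NH4Cl) = 3.10528 mol, so theoretical mass = 3.10528 × 53.492 = 166.108 g.
At 84.26% yield, actual mass of NH4Cl = 166.108 × 0.8426 = 139.962 g.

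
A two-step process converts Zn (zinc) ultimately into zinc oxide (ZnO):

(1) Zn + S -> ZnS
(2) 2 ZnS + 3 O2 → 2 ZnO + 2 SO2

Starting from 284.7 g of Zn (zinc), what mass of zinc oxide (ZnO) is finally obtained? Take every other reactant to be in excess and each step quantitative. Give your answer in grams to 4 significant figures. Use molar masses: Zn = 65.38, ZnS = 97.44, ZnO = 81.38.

n(Zn) = 284.70 / 65.38 = 4.3545 mol.
Step 1 gives a 1:1 ratio of Zn to ZnS, so n(ZnS) = 4.3545 mol.
In step 2 the ZnS:ZnO ratio is 2:2, so n(ZnO) = 4.3545 mol.
Mass of ZnO = 4.3545 × 81.38 = 354.37 g.

354.4 g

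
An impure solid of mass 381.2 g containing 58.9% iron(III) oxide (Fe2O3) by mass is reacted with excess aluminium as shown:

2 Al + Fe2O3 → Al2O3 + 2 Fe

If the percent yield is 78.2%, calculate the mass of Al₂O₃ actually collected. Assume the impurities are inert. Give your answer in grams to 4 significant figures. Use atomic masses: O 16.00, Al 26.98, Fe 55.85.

112.1 g

Pure Fe2O3 available = 381.2 g × 0.589 = 224.53 g.
M(Fe2O3) = 2(55.85) + 3(16.00) = 159.70 g/mol.
M(Al2O3) = 2(26.98) + 3(16.00) = 101.96 g/mol.
n(Fe2O3) = 224.53 g / 159.70 g/mol = 1.4059 mol.
From the equation the Fe2O3:Al2O3 mole ratio is 1:1, so n(Al2O3) = 1.4059 × 1/1 = 1.4059 mol.
Mass of Al2O3 = 1.4059 mol × 101.96 g/mol = 143.35 g.
Actual mass collected = 143.35 g × 0.782 = 112.10 g.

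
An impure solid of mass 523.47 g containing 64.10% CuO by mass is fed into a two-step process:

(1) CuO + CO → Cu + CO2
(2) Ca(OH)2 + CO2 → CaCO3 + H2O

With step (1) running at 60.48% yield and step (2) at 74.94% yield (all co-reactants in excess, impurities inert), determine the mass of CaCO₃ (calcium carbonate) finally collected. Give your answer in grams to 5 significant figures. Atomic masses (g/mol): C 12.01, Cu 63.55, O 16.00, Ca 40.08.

Pure CuO = 523.47 × 0.6410 = 335.544 g.
M(CuO) = 63.55 + 16.00 = 79.55 g/mol.
M(CaCO3) = 40.08 + 12.01 + 3(16.00) = 100.09 g/mol.
n(CuO) = 335.544 / 79.55 = 4.21803 mol.
Step 1 (CuO:CO2 = 1:1): theoretical n(CO2) = 4.21803 mol; at 60.48% yield, n(CO2) = 2.55106 mol.
Step 2 (CO2:CaCO3 = 1:1): theoretical n(CaCO3) = 2.55106 mol, so theoretical mass = 2.55106 × 100.09 = 255.336 g.
At 74.94% yield, actual mass of CaCO3 = 255.336 × 0.7494 = 191.349 g.

191.35 g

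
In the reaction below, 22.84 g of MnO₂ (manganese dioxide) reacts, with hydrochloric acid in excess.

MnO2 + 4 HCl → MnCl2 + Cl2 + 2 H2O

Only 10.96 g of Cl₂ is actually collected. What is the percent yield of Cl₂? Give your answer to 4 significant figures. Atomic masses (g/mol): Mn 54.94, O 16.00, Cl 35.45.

58.84 %

M(MnO2) = 54.94 + 2(16.00) = 86.94 g/mol.
M(Cl2) = 2(35.45) = 70.90 g/mol.
n(MnO2) = 22.840 g / 86.94 g/mol = 0.26271 mol.
From the equation the MnO2:Cl2 mole ratio is 1:1, so n(Cl2) = 0.26271 × 1/1 = 0.26271 mol.
Mass of Cl2 = 0.26271 mol × 70.90 g/mol = 18.626 g.
This is the theoretical yield. Percent yield = 10.96 g / 18.626 g × 100% = 58.842%.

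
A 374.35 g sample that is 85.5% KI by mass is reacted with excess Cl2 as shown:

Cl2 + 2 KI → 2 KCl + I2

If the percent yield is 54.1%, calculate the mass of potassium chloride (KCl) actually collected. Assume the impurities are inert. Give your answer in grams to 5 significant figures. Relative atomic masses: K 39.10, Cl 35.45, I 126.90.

77.764 g

Pure KI available = 374.35 g × 0.855 = 320.069 g.
M(KI) = 39.10 + 126.90 = 166.00 g/mol.
M(KCl) = 39.10 + 35.45 = 74.55 g/mol.
n(KI) = 320.069 g / 166.00 g/mol = 1.92813 mol.
From the equation the KI:KCl mole ratio is 2:2, so n(KCl) = 1.92813 × 2/2 = 1.92813 mol.
Mass of KCl = 1.92813 mol × 74.55 g/mol = 143.742 g.
Actual mass collected = 143.742 g × 0.541 = 77.7644 g.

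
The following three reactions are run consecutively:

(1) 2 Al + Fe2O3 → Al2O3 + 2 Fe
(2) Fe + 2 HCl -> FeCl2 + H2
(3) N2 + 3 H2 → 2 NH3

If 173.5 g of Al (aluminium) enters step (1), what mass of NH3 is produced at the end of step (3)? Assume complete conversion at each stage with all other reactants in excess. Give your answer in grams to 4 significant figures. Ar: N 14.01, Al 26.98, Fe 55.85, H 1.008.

M(Al) = 26.98 g/mol.
M(NH3) = 14.01 + 3(1.008) = 17.034 g/mol.
n(Al) = 173.5 / 26.98 = 6.4307 mol.
Reaction (1): Al→Fe ratio 2:2 ⇒ n(Fe) = 6.4307 mol.
Reaction (2): Fe→H2 ratio 1:1 ⇒ n(H2) = 6.4307 mol.
Reaction (3): H2→NH3 ratio 3:2 ⇒ n(NH3) = 4.2871 mol.
Mass of NH3 = 4.2871 × 17.034 = 73.027 g.

73.03 g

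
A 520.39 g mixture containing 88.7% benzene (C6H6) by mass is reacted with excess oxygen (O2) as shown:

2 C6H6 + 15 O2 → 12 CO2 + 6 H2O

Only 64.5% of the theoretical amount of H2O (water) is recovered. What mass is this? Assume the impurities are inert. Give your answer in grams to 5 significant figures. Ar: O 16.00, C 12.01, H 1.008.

Pure C6H6 available = 520.39 g × 0.887 = 461.586 g.
M(C6H6) = 6(12.01) + 6(1.008) = 78.108 g/mol.
M(H2O) = 2(1.008) + 16.00 = 18.016 g/mol.
n(C6H6) = 461.586 g / 78.108 g/mol = 5.90959 mol.
From the equation the C6H6:H2O mole ratio is 2:6, so n(H2O) = 5.90959 × 6/2 = 17.7288 mol.
Mass of H2O = 17.7288 mol × 18.016 g/mol = 319.401 g.
Actual mass collected = 319.401 g × 0.645 = 206.014 g.

206.01 g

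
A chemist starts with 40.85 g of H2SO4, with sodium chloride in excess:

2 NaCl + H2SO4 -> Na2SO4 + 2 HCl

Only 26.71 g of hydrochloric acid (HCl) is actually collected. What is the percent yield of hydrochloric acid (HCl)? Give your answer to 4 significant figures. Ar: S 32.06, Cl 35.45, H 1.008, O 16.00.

M(H2SO4) = 2(1.008) + 32.06 + 4(16.00) = 98.076 g/mol.
M(HCl) = 1.008 + 35.45 = 36.458 g/mol.
n(H2SO4) = 40.850 g / 98.076 g/mol = 0.41651 mol.
From the equation the H2SO4:HCl mole ratio is 1:2, so n(HCl) = 0.41651 × 2/1 = 0.83303 mol.
Mass of HCl = 0.83303 mol × 36.458 g/mol = 30.371 g.
This is the theoretical yield. Percent yield = 26.71 g / 30.371 g × 100% = 87.947%.

87.95 %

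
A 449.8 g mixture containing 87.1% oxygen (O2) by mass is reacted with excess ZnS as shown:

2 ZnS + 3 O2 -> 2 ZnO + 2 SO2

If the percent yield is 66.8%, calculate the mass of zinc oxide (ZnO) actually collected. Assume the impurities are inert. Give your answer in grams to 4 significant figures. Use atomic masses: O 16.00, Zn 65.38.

443.7 g

Pure O2 available = 449.8 g × 0.871 = 391.78 g.
M(O2) = 2(16.00) = 32.00 g/mol.
M(ZnO) = 65.38 + 16.00 = 81.38 g/mol.
n(O2) = 391.78 g / 32.00 g/mol = 12.243 mol.
From the equation the O2:ZnO mole ratio is 3:2, so n(ZnO) = 12.243 × 2/3 = 8.1620 mol.
Mass of ZnO = 8.1620 mol × 81.38 g/mol = 664.22 g.
Actual mass collected = 664.22 g × 0.668 = 443.70 g.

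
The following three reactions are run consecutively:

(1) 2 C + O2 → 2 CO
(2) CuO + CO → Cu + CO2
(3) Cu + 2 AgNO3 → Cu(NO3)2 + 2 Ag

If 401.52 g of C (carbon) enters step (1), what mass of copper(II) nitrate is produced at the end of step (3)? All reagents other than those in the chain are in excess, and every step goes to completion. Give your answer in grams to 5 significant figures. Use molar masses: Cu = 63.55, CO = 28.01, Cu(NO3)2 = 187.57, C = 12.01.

6270.9 g

n(C) = 401.52 / 12.01 = 33.4321 mol.
Reaction (1): C→CO ratio 2:2 ⇒ n(CO) = 33.4321 mol.
Reaction (2): CO→Cu ratio 1:1 ⇒ n(Cu) = 33.4321 mol.
Reaction (3): Cu→Cu(NO3)2 ratio 1:1 ⇒ n(Cu(NO3)2) = 33.4321 mol.
Mass of Cu(NO3)2 = 33.4321 × 187.57 = 6270.87 g.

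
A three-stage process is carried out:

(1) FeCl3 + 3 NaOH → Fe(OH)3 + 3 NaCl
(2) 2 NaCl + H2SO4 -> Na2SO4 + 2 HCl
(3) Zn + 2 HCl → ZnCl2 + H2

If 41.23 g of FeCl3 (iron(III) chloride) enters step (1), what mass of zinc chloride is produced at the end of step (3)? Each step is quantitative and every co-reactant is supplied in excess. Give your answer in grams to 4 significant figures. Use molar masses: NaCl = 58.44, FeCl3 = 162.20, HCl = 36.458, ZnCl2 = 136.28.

51.96 g

n(FeCl3) = 41.23 / 162.20 = 0.25419 mol.
Reaction (1): FeCl3→NaCl ratio 1:3 ⇒ n(NaCl) = 0.76258 mol.
Reaction (2): NaCl→HCl ratio 2:2 ⇒ n(HCl) = 0.76258 mol.
Reaction (3): HCl→ZnCl2 ratio 2:1 ⇒ n(ZnCl2) = 0.38129 mol.
Mass of ZnCl2 = 0.38129 × 136.28 = 51.962 g.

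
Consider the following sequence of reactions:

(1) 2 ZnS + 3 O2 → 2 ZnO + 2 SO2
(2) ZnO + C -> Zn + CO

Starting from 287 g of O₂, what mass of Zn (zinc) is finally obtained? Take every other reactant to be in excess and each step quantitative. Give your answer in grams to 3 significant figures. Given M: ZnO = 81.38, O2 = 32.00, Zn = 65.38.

391 g

n(O2) = 287.0 / 32.00 = 8.969 mol.
Step 1 gives a 3:2 ratio of O2 to ZnO, so n(ZnO) = 5.979 mol.
In step 2 the ZnO:Zn ratio is 1:1, so n(Zn) = 5.979 mol.
Mass of Zn = 5.979 × 65.38 = 390.9 g.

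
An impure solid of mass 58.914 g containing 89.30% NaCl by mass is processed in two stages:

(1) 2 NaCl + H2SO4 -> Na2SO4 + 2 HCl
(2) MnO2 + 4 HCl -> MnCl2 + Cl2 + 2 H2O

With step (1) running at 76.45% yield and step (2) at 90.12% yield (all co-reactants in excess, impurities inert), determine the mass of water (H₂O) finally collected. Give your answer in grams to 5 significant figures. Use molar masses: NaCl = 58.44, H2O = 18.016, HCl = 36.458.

5.5871 g

Pure NaCl = 58.914 × 0.8930 = 52.6102 g.
n(NaCl) = 52.6102 / 58.44 = 0.900243 mol.
Step 1 (NaCl:HCl = 2:2): theoretical n(HCl) = 0.900243 mol; at 76.45% yield, n(HCl) = 0.688236 mol.
Step 2 (HCl:H2O = 4:2): theoretical n(H2O) = 0.344118 mol, so theoretical mass = 0.344118 × 18.016 = 6.19963 g.
At 90.12% yield, actual mass of H2O = 6.19963 × 0.9012 = 5.58710 g.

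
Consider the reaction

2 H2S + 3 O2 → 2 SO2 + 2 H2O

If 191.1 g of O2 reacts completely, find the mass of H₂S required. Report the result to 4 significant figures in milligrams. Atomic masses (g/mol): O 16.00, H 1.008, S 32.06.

M(O2) = 2(16.00) = 32.00 g/mol.
M(H2S) = 2(1.008) + 32.06 = 34.076 g/mol.
n(O2) = 191.10 g / 32.00 g/mol = 5.9719 mol.
From the equation the O2:H2S mole ratio is 3:2, so n(H2S) = 5.9719 × 2/3 = 3.9812 mol.
Mass of H2S = 3.9812 mol × 34.076 g/mol = 135.67 g.
Converting to mg: 135.67 g = 135700 mg.

135700 mg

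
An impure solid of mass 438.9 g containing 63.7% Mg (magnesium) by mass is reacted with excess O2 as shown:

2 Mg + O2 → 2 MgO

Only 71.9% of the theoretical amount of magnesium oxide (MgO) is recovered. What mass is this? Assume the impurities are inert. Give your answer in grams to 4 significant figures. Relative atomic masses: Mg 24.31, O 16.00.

Pure Mg available = 438.9 g × 0.637 = 279.58 g.
M(Mg) = 24.31 g/mol.
M(MgO) = 24.31 + 16.00 = 40.31 g/mol.
n(Mg) = 279.58 g / 24.31 g/mol = 11.501 mol.
From the equation the Mg:MgO mole ratio is 2:2, so n(MgO) = 11.501 × 2/2 = 11.501 mol.
Mass of MgO = 11.501 mol × 40.31 g/mol = 463.59 g.
Actual mass collected = 463.59 g × 0.719 = 333.32 g.

333.3 g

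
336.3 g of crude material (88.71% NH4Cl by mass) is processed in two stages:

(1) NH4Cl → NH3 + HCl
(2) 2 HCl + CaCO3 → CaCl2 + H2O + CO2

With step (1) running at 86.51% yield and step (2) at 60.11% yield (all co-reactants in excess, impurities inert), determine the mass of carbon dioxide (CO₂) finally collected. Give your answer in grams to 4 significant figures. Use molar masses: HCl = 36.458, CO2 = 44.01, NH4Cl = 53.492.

Pure NH4Cl = 336.3 × 0.8871 = 298.33 g.
n(NH4Cl) = 298.33 / 53.492 = 5.5771 mol.
Step 1 (NH4Cl:HCl = 1:1): theoretical n(HCl) = 5.5771 mol; at 86.51% yield, n(HCl) = 4.8248 mol.
Step 2 (HCl:CO2 = 2:1): theoretical n(CO2) = 2.4124 mol, so theoretical mass = 2.4124 × 44.01 = 106.17 g.
At 60.11% yield, actual mass of CO2 = 106.17 × 0.6011 = 63.818 g.

63.82 g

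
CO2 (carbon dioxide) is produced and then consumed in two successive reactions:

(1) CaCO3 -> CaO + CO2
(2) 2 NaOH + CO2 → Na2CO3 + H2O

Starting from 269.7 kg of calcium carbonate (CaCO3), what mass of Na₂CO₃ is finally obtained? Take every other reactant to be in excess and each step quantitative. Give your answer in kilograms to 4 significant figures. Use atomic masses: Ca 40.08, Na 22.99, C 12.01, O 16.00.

285.6 kg

M(CaCO3) = 40.08 + 12.01 + 3(16.00) = 100.09 g/mol.
M(Na2CO3) = 2(22.99) + 12.01 + 3(16.00) = 105.99 g/mol.
269.7 kg = 269700 g.
n(CaCO3) = 269700 / 100.09 = 2694.6 mol.
Step 1 gives a 1:1 ratio of CaCO3 to CO2, so n(CO2) = 2694.6 mol.
In step 2 the CO2:Na2CO3 ratio is 1:1, so n(Na2CO3) = 2694.6 mol.
Mass of Na2CO3 = 2694.6 × 105.99 = 285600 g = 285.6 kg.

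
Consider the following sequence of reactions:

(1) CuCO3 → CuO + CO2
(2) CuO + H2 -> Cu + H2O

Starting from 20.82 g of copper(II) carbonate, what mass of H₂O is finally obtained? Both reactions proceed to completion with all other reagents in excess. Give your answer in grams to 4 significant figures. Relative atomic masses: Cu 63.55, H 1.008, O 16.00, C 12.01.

3.036 g

M(CuCO3) = 63.55 + 12.01 + 3(16.00) = 123.56 g/mol.
M(H2O) = 2(1.008) + 16.00 = 18.016 g/mol.
n(CuCO3) = 20.820 / 123.56 = 0.16850 mol.
Step 1 gives a 1:1 ratio of CuCO3 to CuO, so n(CuO) = 0.16850 mol.
In step 2 the CuO:H2O ratio is 1:1, so n(H2O) = 0.16850 mol.
Mass of H2O = 0.16850 × 18.016 = 3.0357 g.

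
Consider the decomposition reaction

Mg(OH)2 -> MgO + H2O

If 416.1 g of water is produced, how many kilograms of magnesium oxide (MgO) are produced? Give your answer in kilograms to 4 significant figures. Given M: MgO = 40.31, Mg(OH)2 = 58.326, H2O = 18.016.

n(H2O) = 416.10 g / 18.016 g/mol = 23.096 mol.
From the equation the H2O:MgO mole ratio is 1:1, so n(MgO) = 23.096 × 1/1 = 23.096 mol.
Mass of MgO = 23.096 mol × 40.31 g/mol = 931.01 g.
Converting to kg: 931.01 g = 0.9310 kg.

0.9310 kg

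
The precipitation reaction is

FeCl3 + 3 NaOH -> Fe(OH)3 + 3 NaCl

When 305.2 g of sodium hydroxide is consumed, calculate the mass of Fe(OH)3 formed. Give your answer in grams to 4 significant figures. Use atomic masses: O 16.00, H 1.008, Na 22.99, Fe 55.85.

271.8 g

M(NaOH) = 22.99 + 16.00 + 1.008 = 39.998 g/mol.
M(Fe(OH)3) = 55.85 + 3(16.00) + 3(1.008) = 106.874 g/mol.
n(NaOH) = 305.20 g / 39.998 g/mol = 7.6304 mol.
From the equation the NaOH:Fe(OH)3 mole ratio is 3:1, so n(Fe(OH)3) = 7.6304 × 1/3 = 2.5435 mol.
Mass of Fe(OH)3 = 2.5435 mol × 106.874 g/mol = 271.83 g.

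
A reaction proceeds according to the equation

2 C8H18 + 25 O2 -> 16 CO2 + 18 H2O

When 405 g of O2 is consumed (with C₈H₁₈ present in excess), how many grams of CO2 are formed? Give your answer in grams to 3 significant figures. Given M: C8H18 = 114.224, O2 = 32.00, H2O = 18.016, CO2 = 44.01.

356 g

n(O2) = 405.0 g / 32.00 g/mol = 12.66 mol.
From the equation the O2:CO2 mole ratio is 25:16, so n(CO2) = 12.66 × 16/25 = 8.100 mol.
Mass of CO2 = 8.100 mol × 44.01 g/mol = 356.5 g.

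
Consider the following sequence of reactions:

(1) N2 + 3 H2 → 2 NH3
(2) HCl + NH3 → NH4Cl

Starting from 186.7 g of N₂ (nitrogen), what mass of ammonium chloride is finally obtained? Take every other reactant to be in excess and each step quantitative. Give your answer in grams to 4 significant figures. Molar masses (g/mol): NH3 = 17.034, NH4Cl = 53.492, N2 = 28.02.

n(N2) = 186.70 / 28.02 = 6.6631 mol.
Step 1 gives a 1:2 ratio of N2 to NH3, so n(NH3) = 13.326 mol.
In step 2 the NH3:NH4Cl ratio is 1:1, so n(NH4Cl) = 13.326 mol.
Mass of NH4Cl = 13.326 × 53.492 = 712.84 g.

712.8 g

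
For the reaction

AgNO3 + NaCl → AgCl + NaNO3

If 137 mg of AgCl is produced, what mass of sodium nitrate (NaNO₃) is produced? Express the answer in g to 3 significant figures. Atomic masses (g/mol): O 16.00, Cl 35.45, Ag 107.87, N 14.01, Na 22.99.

0.0813 g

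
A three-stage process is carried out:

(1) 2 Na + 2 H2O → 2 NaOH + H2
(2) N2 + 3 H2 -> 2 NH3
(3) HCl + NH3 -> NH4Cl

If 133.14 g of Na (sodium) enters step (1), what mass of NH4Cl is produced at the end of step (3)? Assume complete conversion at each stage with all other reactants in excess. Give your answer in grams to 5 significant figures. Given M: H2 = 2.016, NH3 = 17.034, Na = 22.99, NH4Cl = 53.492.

n(Na) = 133.14 / 22.99 = 5.79121 mol.
Reaction (1): Na→H2 ratio 2:1 ⇒ n(H2) = 2.89561 mol.
Reaction (2): H2→NH3 ratio 3:2 ⇒ n(NH3) = 1.93040 mol.
Reaction (3): NH3→NH4Cl ratio 1:1 ⇒ n(NH4Cl) = 1.93040 mol.
Mass of NH4Cl = 1.93040 × 53.492 = 103.261 g.

103.26 g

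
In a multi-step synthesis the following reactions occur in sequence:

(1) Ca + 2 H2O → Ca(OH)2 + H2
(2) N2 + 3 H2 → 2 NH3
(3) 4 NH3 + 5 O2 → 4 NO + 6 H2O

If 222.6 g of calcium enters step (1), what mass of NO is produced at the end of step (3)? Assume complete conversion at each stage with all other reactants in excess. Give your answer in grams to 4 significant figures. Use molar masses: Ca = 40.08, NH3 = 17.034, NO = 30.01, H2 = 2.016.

111.1 g

n(Ca) = 222.6 / 40.08 = 5.5539 mol.
Reaction (1): Ca→H2 ratio 1:1 ⇒ n(H2) = 5.5539 mol.
Reaction (2): H2→NH3 ratio 3:2 ⇒ n(NH3) = 3.7026 mol.
Reaction (3): NH3→NO ratio 4:4 ⇒ n(NO) = 3.7026 mol.
Mass of NO = 3.7026 × 30.01 = 111.11 g.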